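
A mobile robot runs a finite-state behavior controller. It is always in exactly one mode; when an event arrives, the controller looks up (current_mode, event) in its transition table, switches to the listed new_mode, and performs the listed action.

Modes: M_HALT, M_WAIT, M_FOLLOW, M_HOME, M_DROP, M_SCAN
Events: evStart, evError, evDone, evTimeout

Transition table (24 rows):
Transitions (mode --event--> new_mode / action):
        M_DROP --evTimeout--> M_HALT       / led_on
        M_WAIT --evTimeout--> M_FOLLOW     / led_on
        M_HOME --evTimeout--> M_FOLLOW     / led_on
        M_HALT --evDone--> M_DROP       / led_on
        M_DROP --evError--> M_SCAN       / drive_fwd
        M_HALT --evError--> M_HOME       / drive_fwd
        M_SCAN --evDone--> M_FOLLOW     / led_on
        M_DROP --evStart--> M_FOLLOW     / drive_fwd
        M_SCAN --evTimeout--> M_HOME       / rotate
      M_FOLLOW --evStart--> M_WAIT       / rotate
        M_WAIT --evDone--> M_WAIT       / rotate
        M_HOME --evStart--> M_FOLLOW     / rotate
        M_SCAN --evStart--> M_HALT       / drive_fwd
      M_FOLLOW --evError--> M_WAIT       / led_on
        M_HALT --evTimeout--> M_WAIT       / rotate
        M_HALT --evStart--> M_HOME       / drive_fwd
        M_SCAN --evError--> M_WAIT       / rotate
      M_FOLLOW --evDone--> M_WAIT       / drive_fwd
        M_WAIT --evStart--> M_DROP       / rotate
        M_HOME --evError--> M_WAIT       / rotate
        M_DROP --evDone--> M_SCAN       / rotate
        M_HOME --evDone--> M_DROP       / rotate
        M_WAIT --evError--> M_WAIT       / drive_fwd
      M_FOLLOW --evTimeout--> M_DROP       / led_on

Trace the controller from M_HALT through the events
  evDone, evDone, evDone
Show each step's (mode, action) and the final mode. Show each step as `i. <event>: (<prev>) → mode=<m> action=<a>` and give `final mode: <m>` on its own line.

final mode: M_FOLLOW

1. evDone: (M_HALT) → mode=M_DROP action=led_on
2. evDone: (M_DROP) → mode=M_SCAN action=rotate
3. evDone: (M_SCAN) → mode=M_FOLLOW action=led_on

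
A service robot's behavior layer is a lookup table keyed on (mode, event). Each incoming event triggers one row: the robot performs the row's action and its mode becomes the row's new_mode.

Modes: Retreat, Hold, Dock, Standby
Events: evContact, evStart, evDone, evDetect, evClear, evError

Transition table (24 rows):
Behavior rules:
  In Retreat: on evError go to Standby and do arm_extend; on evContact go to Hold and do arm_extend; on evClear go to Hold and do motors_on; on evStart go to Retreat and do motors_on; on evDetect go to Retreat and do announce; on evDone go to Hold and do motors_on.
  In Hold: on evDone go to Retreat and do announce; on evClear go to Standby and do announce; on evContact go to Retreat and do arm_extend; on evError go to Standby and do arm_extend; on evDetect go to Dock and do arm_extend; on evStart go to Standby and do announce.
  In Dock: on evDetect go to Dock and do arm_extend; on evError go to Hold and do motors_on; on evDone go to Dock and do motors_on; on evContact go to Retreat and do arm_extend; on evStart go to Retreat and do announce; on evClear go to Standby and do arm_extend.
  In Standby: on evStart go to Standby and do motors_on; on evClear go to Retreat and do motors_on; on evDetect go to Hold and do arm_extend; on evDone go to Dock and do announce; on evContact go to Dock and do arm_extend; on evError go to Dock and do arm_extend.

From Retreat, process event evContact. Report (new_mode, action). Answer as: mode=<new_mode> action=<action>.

mode=Hold action=arm_extend

current mode = Retreat; filter table to that mode:
  (Retreat, evError) → (Standby, arm_extend)
  (Retreat, evContact) → (Hold, arm_extend)  ← event matches
  (Retreat, evClear) → (Hold, motors_on)
  (Retreat, evStart) → (Retreat, motors_on)
  (Retreat, evDetect) → (Retreat, announce)
  (Retreat, evDone) → (Hold, motors_on)
event = evContact selects (Hold, arm_extend)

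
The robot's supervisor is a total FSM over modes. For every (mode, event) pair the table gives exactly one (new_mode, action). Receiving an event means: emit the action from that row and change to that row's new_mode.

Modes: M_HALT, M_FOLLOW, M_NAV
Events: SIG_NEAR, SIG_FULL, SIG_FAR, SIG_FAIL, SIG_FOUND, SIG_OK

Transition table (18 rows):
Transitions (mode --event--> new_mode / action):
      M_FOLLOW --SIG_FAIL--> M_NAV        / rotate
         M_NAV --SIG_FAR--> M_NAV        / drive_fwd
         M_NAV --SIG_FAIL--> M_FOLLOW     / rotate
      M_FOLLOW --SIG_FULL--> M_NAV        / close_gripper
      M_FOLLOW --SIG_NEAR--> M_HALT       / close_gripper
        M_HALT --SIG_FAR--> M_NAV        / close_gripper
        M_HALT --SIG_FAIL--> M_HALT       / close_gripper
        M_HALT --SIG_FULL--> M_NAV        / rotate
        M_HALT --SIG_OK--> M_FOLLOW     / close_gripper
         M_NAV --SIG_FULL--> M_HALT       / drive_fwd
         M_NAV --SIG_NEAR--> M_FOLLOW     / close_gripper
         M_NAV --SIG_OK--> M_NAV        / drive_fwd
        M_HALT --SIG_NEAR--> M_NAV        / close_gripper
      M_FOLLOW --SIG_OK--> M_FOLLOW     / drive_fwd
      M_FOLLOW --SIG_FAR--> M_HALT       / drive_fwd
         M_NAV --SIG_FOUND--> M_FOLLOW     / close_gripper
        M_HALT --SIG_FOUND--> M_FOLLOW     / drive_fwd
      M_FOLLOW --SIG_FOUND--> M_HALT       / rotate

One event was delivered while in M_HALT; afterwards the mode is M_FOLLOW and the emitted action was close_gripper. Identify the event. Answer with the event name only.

try SIG_NEAR: (M_HALT, SIG_NEAR) → (M_NAV, close_gripper)
try SIG_FULL: (M_HALT, SIG_FULL) → (M_NAV, rotate)
try SIG_FAR: (M_HALT, SIG_FAR) → (M_NAV, close_gripper)
try SIG_FAIL: (M_HALT, SIG_FAIL) → (M_HALT, close_gripper)
try SIG_FOUND: (M_HALT, SIG_FOUND) → (M_FOLLOW, drive_fwd)
try SIG_OK: (M_HALT, SIG_OK) → (M_FOLLOW, close_gripper)  ← matches

SIG_OK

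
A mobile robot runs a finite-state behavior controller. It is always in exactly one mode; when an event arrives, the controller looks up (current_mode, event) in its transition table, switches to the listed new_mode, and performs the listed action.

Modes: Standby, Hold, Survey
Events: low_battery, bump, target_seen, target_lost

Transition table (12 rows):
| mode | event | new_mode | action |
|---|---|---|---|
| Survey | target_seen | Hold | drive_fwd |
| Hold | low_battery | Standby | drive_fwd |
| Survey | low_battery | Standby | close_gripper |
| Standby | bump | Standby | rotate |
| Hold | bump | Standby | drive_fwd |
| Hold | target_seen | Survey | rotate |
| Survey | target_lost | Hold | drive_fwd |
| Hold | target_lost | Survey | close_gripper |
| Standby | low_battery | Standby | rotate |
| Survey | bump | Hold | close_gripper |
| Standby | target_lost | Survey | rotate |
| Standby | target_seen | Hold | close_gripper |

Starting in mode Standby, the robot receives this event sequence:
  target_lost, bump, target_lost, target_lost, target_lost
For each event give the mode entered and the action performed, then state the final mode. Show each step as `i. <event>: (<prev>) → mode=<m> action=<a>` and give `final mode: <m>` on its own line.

1. target_lost: (Standby) → mode=Survey action=rotate
2. bump: (Survey) → mode=Hold action=close_gripper
3. target_lost: (Hold) → mode=Survey action=close_gripper
4. target_lost: (Survey) → mode=Hold action=drive_fwd
5. target_lost: (Hold) → mode=Survey action=close_gripper

final mode: Survey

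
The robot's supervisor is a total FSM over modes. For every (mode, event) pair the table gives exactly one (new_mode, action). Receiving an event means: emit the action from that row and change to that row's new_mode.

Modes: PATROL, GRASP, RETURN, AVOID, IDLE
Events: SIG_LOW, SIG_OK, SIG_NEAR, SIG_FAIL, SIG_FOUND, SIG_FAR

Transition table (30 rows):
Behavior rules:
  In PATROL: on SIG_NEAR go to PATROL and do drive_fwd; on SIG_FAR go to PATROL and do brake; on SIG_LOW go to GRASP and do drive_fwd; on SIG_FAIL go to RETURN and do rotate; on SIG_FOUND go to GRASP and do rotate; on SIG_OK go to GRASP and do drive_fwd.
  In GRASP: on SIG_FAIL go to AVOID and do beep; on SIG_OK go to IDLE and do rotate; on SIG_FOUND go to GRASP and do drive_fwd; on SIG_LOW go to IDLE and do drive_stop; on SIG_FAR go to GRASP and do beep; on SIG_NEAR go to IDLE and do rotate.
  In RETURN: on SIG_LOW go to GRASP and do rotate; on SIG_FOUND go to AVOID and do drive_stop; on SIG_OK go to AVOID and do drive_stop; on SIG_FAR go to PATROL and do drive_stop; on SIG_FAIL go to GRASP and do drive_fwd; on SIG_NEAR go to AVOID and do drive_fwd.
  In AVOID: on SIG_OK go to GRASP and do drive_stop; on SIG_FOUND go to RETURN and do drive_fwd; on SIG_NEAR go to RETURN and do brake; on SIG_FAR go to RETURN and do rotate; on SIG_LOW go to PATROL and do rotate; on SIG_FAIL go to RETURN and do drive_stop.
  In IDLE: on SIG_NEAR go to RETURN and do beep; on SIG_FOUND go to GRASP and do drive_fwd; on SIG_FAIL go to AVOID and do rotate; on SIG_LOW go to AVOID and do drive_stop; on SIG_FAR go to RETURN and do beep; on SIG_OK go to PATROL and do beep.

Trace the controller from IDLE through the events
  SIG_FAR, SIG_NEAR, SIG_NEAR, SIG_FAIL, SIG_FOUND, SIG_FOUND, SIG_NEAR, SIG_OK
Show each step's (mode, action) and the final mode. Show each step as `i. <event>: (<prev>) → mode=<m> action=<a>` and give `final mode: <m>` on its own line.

1. SIG_FAR: (IDLE) → mode=RETURN action=beep
2. SIG_NEAR: (RETURN) → mode=AVOID action=drive_fwd
3. SIG_NEAR: (AVOID) → mode=RETURN action=brake
4. SIG_FAIL: (RETURN) → mode=GRASP action=drive_fwd
5. SIG_FOUND: (GRASP) → mode=GRASP action=drive_fwd
6. SIG_FOUND: (GRASP) → mode=GRASP action=drive_fwd
7. SIG_NEAR: (GRASP) → mode=IDLE action=rotate
8. SIG_OK: (IDLE) → mode=PATROL action=beep

final mode: PATROL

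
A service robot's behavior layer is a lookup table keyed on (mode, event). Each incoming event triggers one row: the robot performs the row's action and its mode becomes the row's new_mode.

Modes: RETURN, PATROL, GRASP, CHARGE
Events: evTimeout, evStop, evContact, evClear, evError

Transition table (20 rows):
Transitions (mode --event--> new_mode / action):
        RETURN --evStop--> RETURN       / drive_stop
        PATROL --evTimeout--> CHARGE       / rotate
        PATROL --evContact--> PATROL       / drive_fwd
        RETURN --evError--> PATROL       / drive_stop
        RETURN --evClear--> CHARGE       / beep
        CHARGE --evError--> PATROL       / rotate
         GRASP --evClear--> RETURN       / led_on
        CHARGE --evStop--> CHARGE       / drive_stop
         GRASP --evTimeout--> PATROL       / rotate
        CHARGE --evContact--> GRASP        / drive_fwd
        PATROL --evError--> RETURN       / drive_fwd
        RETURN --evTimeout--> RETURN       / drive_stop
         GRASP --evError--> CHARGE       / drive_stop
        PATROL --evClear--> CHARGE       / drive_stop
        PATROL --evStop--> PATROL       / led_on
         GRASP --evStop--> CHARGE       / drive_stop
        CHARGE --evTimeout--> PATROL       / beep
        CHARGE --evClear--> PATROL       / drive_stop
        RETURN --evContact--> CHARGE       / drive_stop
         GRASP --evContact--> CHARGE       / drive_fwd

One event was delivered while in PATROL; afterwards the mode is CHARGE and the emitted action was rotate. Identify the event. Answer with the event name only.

try evTimeout: (PATROL, evTimeout) → (CHARGE, rotate)  ← matches
try evStop: (PATROL, evStop) → (PATROL, led_on)
try evContact: (PATROL, evContact) → (PATROL, drive_fwd)
try evClear: (PATROL, evClear) → (CHARGE, drive_stop)
try evError: (PATROL, evError) → (RETURN, drive_fwd)

evTimeout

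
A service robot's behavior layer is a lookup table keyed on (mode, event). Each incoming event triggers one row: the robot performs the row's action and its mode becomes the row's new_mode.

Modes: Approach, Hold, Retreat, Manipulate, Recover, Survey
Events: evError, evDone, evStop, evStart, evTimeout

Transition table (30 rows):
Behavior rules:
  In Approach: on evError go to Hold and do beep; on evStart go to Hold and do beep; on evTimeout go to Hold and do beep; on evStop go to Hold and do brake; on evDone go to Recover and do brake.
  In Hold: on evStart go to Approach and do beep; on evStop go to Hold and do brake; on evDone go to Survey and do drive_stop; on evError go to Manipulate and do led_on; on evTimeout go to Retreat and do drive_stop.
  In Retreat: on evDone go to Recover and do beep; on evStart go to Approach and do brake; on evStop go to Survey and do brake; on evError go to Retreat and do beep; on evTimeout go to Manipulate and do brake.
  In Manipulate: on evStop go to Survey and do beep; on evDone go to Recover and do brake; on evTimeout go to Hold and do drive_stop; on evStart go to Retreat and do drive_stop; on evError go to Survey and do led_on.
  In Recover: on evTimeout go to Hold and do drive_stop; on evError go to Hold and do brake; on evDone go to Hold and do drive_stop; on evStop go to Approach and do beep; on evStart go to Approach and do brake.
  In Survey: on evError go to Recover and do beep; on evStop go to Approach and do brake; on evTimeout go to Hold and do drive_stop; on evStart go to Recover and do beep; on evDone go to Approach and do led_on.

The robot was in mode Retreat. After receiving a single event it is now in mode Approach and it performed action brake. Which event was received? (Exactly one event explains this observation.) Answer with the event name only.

try evError: (Retreat, evError) → (Retreat, beep)
try evDone: (Retreat, evDone) → (Recover, beep)
try evStop: (Retreat, evStop) → (Survey, brake)
try evStart: (Retreat, evStart) → (Approach, brake)  ← matches
try evTimeout: (Retreat, evTimeout) → (Manipulate, brake)

evStart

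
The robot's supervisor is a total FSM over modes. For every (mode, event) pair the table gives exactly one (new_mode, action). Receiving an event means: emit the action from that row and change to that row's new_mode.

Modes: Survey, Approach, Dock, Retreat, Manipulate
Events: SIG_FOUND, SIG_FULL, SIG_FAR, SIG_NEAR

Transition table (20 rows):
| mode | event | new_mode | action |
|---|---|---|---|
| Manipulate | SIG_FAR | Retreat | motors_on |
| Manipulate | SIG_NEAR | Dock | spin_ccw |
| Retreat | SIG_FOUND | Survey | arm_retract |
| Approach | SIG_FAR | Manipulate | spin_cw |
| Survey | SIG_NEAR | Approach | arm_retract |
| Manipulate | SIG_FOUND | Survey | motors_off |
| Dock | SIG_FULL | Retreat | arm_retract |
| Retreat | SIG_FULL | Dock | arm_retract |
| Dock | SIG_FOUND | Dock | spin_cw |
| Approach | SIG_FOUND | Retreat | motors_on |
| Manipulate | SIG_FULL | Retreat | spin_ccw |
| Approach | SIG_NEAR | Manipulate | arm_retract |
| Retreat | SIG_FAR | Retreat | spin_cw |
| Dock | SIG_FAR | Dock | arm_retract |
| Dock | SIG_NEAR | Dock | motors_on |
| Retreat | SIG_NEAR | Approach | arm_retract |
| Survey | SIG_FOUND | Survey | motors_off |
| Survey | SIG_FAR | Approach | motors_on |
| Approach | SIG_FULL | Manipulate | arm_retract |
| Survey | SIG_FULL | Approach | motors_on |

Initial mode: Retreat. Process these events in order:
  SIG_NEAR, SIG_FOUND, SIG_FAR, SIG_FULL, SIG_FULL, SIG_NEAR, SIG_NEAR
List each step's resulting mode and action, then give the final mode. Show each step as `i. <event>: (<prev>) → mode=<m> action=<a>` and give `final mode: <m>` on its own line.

1. SIG_NEAR: (Retreat) → mode=Approach action=arm_retract
2. SIG_FOUND: (Approach) → mode=Retreat action=motors_on
3. SIG_FAR: (Retreat) → mode=Retreat action=spin_cw
4. SIG_FULL: (Retreat) → mode=Dock action=arm_retract
5. SIG_FULL: (Dock) → mode=Retreat action=arm_retract
6. SIG_NEAR: (Retreat) → mode=Approach action=arm_retract
7. SIG_NEAR: (Approach) → mode=Manipulate action=arm_retract

final mode: Manipulate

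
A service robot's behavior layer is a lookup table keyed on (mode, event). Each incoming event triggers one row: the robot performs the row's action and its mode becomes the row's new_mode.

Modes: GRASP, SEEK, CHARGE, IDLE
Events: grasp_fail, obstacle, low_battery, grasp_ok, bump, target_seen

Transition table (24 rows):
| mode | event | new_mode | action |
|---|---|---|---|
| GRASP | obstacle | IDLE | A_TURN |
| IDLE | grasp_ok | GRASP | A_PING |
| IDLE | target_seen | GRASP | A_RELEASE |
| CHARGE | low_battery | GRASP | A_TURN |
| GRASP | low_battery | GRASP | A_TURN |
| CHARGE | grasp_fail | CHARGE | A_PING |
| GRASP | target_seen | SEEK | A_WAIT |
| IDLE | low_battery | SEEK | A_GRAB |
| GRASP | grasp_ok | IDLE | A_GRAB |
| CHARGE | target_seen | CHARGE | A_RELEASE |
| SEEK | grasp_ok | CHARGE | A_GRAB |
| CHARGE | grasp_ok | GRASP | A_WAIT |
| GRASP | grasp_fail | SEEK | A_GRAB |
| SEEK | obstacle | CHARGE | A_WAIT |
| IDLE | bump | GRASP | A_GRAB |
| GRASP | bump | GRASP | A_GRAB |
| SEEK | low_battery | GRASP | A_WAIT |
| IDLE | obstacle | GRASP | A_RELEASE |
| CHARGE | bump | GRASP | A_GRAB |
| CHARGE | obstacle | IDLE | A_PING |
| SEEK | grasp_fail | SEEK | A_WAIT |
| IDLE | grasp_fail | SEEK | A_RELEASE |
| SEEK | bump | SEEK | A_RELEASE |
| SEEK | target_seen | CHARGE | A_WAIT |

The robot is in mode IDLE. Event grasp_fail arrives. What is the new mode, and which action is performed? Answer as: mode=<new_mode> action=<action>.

current mode = IDLE; filter table to that mode:
  (IDLE, grasp_ok) → (GRASP, A_PING)
  (IDLE, target_seen) → (GRASP, A_RELEASE)
  (IDLE, low_battery) → (SEEK, A_GRAB)
  (IDLE, bump) → (GRASP, A_GRAB)
  (IDLE, obstacle) → (GRASP, A_RELEASE)
  (IDLE, grasp_fail) → (SEEK, A_RELEASE)  ← event matches
event = grasp_fail selects (SEEK, A_RELEASE)

mode=SEEK action=A_RELEASE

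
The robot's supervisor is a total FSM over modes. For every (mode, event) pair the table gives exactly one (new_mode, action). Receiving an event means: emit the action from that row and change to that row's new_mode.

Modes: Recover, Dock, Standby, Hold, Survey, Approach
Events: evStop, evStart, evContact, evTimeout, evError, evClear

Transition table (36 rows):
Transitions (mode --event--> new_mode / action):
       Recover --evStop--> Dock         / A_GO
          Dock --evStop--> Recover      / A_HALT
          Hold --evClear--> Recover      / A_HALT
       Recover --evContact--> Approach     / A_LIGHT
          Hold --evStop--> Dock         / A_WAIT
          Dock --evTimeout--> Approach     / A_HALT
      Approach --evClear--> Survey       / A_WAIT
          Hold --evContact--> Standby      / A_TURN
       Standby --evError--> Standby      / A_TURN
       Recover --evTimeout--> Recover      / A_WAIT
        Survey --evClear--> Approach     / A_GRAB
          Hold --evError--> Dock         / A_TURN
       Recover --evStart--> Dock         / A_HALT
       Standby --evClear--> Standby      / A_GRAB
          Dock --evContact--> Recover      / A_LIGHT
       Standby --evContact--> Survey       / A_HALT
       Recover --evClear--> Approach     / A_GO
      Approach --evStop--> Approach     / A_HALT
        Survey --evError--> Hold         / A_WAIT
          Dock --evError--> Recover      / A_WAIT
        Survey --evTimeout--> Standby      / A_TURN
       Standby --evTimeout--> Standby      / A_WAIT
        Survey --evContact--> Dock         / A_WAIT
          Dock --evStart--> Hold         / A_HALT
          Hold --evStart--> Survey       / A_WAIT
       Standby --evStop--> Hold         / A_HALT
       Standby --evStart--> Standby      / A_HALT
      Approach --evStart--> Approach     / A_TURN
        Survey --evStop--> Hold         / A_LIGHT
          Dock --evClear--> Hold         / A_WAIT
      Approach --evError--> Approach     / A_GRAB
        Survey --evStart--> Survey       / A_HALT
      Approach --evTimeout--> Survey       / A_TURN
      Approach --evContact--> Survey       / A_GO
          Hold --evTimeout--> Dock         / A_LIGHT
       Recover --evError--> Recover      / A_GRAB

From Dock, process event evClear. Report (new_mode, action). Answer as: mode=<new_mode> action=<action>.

mode=Hold action=A_WAIT

current mode = Dock; filter table to that mode:
  (Dock, evStop) → (Recover, A_HALT)
  (Dock, evTimeout) → (Approach, A_HALT)
  (Dock, evContact) → (Recover, A_LIGHT)
  (Dock, evError) → (Recover, A_WAIT)
  (Dock, evStart) → (Hold, A_HALT)
  (Dock, evClear) → (Hold, A_WAIT)  ← event matches
event = evClear selects (Hold, A_WAIT)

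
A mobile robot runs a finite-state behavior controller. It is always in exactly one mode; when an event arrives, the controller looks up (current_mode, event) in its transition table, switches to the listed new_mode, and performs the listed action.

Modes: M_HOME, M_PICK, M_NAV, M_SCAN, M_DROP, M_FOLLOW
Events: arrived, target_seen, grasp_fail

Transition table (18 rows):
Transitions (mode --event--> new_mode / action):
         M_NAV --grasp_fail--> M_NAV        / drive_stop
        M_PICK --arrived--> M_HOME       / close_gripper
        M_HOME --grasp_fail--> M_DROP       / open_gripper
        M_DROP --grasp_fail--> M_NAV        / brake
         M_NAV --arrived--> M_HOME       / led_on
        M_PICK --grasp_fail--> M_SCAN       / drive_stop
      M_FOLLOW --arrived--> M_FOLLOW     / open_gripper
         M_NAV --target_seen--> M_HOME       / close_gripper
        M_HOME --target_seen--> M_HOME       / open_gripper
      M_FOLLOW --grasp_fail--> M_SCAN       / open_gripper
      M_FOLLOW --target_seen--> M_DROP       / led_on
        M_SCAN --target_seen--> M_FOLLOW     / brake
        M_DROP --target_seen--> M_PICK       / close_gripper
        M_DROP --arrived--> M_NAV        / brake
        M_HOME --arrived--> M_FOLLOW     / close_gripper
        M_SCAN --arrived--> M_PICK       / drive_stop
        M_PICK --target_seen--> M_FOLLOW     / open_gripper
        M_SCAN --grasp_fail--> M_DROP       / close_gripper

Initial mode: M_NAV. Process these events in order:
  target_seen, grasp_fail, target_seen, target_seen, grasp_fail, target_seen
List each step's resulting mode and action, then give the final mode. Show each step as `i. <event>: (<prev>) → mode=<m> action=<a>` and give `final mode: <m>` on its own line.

1. target_seen: (M_NAV) → mode=M_HOME action=close_gripper
2. grasp_fail: (M_HOME) → mode=M_DROP action=open_gripper
3. target_seen: (M_DROP) → mode=M_PICK action=close_gripper
4. target_seen: (M_PICK) → mode=M_FOLLOW action=open_gripper
5. grasp_fail: (M_FOLLOW) → mode=M_SCAN action=open_gripper
6. target_seen: (M_SCAN) → mode=M_FOLLOW action=brake

final mode: M_FOLLOW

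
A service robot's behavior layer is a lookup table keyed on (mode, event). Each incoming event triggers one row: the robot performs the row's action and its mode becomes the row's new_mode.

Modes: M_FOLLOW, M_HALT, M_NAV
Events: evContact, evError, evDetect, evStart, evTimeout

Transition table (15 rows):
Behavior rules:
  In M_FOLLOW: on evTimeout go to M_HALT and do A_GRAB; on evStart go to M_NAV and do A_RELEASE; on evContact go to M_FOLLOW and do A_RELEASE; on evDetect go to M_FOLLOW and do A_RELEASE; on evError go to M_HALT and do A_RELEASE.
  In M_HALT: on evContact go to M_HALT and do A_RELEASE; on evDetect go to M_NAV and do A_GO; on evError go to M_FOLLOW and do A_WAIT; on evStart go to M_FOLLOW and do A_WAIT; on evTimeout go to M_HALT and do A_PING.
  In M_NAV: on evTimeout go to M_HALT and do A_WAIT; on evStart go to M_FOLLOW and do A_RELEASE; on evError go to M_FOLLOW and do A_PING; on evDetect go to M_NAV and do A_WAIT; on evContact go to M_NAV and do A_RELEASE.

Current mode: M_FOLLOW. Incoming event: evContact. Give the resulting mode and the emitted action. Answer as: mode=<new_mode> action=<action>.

current mode = M_FOLLOW; filter table to that mode:
  (M_FOLLOW, evTimeout) → (M_HALT, A_GRAB)
  (M_FOLLOW, evStart) → (M_NAV, A_RELEASE)
  (M_FOLLOW, evContact) → (M_FOLLOW, A_RELEASE)  ← event matches
  (M_FOLLOW, evDetect) → (M_FOLLOW, A_RELEASE)
  (M_FOLLOW, evError) → (M_HALT, A_RELEASE)
event = evContact selects (M_FOLLOW, A_RELEASE)

mode=M_FOLLOW action=A_RELEASE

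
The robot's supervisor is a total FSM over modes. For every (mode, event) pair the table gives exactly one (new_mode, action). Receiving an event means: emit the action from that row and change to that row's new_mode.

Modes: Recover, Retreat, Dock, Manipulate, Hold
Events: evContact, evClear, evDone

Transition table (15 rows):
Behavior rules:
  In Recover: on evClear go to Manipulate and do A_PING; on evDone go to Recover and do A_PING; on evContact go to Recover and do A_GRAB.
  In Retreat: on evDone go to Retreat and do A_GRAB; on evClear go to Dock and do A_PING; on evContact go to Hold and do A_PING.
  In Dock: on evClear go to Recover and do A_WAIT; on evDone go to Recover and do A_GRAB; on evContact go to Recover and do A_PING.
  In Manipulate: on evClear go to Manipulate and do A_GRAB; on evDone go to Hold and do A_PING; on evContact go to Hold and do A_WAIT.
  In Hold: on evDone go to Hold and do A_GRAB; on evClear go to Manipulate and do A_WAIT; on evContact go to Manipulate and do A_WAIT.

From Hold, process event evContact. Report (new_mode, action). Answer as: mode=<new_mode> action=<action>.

mode=Manipulate action=A_WAIT

current mode = Hold; filter table to that mode:
  (Hold, evDone) → (Hold, A_GRAB)
  (Hold, evClear) → (Manipulate, A_WAIT)
  (Hold, evContact) → (Manipulate, A_WAIT)  ← event matches
event = evContact selects (Manipulate, A_WAIT)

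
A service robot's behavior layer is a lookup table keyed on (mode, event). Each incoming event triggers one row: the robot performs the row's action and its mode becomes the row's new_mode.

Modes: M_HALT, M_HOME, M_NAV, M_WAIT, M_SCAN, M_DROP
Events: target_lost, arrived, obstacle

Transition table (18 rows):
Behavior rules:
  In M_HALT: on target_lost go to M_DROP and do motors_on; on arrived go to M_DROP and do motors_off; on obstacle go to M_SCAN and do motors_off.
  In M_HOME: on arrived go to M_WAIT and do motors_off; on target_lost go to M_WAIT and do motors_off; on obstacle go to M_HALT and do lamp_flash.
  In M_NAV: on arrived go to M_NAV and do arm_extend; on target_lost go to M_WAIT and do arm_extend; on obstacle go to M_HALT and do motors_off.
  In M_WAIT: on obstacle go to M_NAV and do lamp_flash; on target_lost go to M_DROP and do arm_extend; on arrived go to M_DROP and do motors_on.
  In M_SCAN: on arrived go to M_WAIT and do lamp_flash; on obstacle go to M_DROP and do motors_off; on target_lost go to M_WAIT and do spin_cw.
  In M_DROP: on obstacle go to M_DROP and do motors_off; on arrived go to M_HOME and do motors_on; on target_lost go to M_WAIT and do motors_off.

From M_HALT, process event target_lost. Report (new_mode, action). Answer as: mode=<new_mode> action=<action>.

mode=M_DROP action=motors_on

current mode = M_HALT; filter table to that mode:
  (M_HALT, target_lost) → (M_DROP, motors_on)  ← event matches
  (M_HALT, arrived) → (M_DROP, motors_off)
  (M_HALT, obstacle) → (M_SCAN, motors_off)
event = target_lost selects (M_DROP, motors_on)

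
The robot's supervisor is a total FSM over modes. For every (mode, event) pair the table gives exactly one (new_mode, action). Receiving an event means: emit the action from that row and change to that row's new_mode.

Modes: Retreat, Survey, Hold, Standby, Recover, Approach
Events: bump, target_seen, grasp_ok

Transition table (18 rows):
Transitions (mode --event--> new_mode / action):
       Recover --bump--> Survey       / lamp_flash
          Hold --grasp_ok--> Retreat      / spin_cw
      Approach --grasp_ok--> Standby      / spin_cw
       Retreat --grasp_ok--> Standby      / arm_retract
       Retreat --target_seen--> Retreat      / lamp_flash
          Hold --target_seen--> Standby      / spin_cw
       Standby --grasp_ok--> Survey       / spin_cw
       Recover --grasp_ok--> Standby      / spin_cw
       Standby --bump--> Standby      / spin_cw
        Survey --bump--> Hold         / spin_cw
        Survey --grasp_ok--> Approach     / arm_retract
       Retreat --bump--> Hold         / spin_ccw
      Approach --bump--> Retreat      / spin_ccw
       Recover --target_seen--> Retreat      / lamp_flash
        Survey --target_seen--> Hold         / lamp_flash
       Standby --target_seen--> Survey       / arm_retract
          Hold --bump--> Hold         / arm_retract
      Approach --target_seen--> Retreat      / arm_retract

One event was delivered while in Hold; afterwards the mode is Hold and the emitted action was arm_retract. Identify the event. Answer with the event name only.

try bump: (Hold, bump) → (Hold, arm_retract)  ← matches
try target_seen: (Hold, target_seen) → (Standby, spin_cw)
try grasp_ok: (Hold, grasp_ok) → (Retreat, spin_cw)

bump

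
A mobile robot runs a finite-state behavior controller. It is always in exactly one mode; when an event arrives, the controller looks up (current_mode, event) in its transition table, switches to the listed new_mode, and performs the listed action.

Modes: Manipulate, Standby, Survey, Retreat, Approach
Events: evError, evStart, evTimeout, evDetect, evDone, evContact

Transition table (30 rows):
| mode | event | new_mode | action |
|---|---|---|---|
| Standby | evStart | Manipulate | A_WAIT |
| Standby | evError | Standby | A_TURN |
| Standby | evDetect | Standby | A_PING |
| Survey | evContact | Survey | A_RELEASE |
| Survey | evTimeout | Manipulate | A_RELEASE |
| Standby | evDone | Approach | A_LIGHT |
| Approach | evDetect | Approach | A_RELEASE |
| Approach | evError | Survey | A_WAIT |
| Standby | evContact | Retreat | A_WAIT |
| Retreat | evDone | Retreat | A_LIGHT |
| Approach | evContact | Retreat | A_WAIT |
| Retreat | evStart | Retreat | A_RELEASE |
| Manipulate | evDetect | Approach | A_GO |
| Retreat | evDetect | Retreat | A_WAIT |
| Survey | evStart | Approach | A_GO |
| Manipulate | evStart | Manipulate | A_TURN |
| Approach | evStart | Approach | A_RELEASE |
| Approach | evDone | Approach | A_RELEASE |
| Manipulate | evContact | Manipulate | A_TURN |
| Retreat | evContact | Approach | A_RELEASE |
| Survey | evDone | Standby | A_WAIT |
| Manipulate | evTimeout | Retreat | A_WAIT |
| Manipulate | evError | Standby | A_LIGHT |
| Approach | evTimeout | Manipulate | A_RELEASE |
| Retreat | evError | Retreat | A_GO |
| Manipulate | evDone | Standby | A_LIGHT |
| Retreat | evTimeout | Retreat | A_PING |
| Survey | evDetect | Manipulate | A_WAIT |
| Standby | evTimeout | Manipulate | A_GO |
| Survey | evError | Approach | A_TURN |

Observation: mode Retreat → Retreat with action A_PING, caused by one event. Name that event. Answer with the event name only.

evTimeout

try evError: (Retreat, evError) → (Retreat, A_GO)
try evStart: (Retreat, evStart) → (Retreat, A_RELEASE)
try evTimeout: (Retreat, evTimeout) → (Retreat, A_PING)  ← matches
try evDetect: (Retreat, evDetect) → (Retreat, A_WAIT)
try evDone: (Retreat, evDone) → (Retreat, A_LIGHT)
try evContact: (Retreat, evContact) → (Approach, A_RELEASE)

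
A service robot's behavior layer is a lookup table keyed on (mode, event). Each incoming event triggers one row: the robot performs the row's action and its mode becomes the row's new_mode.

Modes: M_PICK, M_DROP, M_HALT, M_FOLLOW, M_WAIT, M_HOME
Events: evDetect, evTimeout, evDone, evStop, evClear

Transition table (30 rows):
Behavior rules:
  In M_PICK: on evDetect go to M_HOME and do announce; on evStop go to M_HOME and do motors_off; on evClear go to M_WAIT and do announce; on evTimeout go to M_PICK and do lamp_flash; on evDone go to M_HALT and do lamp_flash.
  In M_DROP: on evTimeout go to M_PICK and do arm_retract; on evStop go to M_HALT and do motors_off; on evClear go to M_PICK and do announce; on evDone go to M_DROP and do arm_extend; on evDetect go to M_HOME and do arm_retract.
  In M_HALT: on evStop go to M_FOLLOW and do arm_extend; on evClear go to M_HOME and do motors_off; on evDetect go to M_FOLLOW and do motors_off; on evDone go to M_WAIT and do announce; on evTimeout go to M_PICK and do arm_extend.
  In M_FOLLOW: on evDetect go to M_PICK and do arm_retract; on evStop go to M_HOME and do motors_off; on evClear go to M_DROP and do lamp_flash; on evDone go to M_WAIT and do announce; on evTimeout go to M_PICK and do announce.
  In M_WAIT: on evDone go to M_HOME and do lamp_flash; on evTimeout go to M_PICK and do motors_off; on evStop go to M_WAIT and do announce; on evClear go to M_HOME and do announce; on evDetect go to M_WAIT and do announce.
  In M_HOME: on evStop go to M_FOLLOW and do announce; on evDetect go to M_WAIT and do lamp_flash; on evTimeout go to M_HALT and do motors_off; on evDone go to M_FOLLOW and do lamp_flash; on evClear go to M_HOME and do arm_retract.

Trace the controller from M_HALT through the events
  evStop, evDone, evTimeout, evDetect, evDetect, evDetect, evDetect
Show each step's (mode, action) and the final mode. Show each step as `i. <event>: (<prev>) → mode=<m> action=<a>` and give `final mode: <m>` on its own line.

final mode: M_WAIT

1. evStop: (M_HALT) → mode=M_FOLLOW action=arm_extend
2. evDone: (M_FOLLOW) → mode=M_WAIT action=announce
3. evTimeout: (M_WAIT) → mode=M_PICK action=motors_off
4. evDetect: (M_PICK) → mode=M_HOME action=announce
5. evDetect: (M_HOME) → mode=M_WAIT action=lamp_flash
6. evDetect: (M_WAIT) → mode=M_WAIT action=announce
7. evDetect: (M_WAIT) → mode=M_WAIT action=announce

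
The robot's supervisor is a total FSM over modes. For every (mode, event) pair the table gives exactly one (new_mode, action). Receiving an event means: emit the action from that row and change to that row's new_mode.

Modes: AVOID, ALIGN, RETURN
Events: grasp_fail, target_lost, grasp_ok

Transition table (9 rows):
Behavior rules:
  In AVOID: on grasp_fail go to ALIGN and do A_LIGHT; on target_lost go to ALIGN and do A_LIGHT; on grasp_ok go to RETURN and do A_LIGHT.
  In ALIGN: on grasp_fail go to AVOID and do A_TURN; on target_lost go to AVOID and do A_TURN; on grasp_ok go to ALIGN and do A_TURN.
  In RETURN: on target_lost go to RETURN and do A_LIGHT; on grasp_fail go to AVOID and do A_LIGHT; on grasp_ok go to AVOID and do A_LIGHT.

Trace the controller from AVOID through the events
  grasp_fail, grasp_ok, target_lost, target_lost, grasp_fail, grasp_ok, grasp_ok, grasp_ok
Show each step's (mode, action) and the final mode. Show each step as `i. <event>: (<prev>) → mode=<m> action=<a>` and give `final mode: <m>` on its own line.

1. grasp_fail: (AVOID) → mode=ALIGN action=A_LIGHT
2. grasp_ok: (ALIGN) → mode=ALIGN action=A_TURN
3. target_lost: (ALIGN) → mode=AVOID action=A_TURN
4. target_lost: (AVOID) → mode=ALIGN action=A_LIGHT
5. grasp_fail: (ALIGN) → mode=AVOID action=A_TURN
6. grasp_ok: (AVOID) → mode=RETURN action=A_LIGHT
7. grasp_ok: (RETURN) → mode=AVOID action=A_LIGHT
8. grasp_ok: (AVOID) → mode=RETURN action=A_LIGHT

final mode: RETURN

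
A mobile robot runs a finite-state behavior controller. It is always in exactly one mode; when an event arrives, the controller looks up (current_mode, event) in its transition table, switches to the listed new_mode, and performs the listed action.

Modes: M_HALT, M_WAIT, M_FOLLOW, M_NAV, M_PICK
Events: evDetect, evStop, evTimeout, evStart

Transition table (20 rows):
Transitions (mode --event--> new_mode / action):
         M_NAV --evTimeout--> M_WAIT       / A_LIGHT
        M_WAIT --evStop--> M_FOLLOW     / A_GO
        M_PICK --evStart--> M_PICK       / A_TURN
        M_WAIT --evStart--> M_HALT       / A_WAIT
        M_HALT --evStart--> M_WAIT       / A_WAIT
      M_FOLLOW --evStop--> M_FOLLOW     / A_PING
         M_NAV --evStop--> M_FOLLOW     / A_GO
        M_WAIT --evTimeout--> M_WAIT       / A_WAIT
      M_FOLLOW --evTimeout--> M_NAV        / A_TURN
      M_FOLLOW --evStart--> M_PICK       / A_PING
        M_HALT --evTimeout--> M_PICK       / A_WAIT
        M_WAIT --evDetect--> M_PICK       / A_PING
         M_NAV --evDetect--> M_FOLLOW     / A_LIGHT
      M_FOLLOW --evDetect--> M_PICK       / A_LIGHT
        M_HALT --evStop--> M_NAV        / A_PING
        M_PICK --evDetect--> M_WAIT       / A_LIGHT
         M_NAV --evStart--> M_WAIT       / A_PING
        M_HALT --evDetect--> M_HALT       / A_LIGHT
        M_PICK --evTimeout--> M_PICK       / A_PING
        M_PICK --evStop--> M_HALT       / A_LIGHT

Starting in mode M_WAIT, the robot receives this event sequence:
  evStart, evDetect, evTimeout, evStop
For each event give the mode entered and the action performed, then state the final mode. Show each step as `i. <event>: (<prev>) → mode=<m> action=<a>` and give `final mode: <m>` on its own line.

final mode: M_HALT

1. evStart: (M_WAIT) → mode=M_HALT action=A_WAIT
2. evDetect: (M_HALT) → mode=M_HALT action=A_LIGHT
3. evTimeout: (M_HALT) → mode=M_PICK action=A_WAIT
4. evStop: (M_PICK) → mode=M_HALT action=A_LIGHT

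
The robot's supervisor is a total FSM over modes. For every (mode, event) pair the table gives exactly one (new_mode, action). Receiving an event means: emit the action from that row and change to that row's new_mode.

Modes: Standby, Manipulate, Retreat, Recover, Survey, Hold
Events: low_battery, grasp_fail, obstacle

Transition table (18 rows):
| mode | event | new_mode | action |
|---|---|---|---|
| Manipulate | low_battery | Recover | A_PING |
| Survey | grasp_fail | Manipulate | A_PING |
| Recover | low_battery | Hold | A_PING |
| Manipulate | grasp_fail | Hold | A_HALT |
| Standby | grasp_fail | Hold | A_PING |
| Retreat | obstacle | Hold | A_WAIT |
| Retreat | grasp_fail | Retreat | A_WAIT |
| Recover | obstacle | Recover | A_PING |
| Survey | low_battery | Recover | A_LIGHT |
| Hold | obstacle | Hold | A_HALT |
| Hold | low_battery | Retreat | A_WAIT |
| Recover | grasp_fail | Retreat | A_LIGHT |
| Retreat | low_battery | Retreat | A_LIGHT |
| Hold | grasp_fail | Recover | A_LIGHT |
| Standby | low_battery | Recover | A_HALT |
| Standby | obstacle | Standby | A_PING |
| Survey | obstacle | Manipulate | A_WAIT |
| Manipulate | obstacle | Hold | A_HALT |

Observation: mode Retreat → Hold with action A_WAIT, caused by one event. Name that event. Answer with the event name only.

obstacle

try low_battery: (Retreat, low_battery) → (Retreat, A_LIGHT)
try grasp_fail: (Retreat, grasp_fail) → (Retreat, A_WAIT)
try obstacle: (Retreat, obstacle) → (Hold, A_WAIT)  ← matches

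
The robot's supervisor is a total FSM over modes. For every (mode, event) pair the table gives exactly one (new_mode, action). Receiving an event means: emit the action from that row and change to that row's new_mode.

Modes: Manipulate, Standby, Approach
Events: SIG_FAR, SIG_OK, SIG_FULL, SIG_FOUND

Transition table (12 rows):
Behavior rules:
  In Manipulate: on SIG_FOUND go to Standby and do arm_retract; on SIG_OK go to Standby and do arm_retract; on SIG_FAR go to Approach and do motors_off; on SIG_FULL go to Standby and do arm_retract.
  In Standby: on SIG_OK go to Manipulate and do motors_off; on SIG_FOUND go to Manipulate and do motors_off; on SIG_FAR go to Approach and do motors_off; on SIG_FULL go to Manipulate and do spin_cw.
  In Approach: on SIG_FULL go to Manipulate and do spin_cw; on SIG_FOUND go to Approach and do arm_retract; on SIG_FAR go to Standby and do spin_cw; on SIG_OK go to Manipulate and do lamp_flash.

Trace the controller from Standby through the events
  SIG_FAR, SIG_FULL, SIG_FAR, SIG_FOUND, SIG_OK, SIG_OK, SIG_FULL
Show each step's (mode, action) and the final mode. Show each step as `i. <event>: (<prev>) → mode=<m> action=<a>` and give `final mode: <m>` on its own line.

1. SIG_FAR: (Standby) → mode=Approach action=motors_off
2. SIG_FULL: (Approach) → mode=Manipulate action=spin_cw
3. SIG_FAR: (Manipulate) → mode=Approach action=motors_off
4. SIG_FOUND: (Approach) → mode=Approach action=arm_retract
5. SIG_OK: (Approach) → mode=Manipulate action=lamp_flash
6. SIG_OK: (Manipulate) → mode=Standby action=arm_retract
7. SIG_FULL: (Standby) → mode=Manipulate action=spin_cw

final mode: Manipulate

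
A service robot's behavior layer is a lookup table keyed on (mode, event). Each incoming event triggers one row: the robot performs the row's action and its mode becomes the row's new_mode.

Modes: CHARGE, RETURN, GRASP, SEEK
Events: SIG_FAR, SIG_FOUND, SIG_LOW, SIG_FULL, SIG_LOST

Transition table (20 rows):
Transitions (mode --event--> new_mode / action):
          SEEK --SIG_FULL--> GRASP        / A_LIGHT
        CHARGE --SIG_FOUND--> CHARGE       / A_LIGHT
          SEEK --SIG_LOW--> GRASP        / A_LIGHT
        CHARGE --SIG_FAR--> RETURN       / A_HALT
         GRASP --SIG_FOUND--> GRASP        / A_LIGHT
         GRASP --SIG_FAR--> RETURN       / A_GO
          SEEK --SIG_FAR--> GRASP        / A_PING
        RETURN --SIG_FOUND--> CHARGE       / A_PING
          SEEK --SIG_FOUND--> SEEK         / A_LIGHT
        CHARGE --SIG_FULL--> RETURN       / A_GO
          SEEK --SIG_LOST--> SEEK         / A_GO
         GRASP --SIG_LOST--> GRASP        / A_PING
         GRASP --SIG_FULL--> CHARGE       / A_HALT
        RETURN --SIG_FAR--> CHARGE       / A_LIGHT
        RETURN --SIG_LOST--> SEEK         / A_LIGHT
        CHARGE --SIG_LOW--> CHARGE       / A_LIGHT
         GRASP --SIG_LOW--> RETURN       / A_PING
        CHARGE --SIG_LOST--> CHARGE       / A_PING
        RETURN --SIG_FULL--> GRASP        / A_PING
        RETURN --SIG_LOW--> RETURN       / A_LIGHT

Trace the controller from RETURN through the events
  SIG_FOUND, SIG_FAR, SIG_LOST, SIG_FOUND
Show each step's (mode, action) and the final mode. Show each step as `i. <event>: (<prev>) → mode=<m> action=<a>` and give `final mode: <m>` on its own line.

1. SIG_FOUND: (RETURN) → mode=CHARGE action=A_PING
2. SIG_FAR: (CHARGE) → mode=RETURN action=A_HALT
3. SIG_LOST: (RETURN) → mode=SEEK action=A_LIGHT
4. SIG_FOUND: (SEEK) → mode=SEEK action=A_LIGHT

final mode: SEEK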